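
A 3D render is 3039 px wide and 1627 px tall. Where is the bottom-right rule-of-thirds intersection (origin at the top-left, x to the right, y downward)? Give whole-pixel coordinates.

x = 2026 px, y = 1085 px

The bottom-right point sits two-thirds of the way across and two-thirds of the way down.
x = 2 × 3039/3 ≈ 2026; y = 2 × 1627/3 ≈ 1085.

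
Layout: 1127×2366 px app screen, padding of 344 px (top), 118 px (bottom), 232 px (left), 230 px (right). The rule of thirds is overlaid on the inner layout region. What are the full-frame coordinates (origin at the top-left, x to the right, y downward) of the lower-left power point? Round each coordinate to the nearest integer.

x = 454 px, y = 1613 px

Content width = 1127 − 232 − 230 = 665 px; content height = 2366 − 344 − 118 = 1904 px.
Lower-left is one-third across and two-thirds down within the inner layout region.
x = 232 + 1 × 665/3 = 232 + 221.67 ≈ 454
y = 344 + 2 × 1904/3 = 344 + 1269.33 ≈ 1613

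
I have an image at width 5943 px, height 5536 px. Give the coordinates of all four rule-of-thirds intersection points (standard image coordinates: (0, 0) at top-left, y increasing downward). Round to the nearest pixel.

(1981, 1845), (3962, 1845), (1981, 3691), (3962, 3691)

One third of 5943 is 1981; one third of 5536 is 1845.33.
Vertical third lines at x = 1981 and x = 3962; horizontal third lines at y = 1845 and y = 3691.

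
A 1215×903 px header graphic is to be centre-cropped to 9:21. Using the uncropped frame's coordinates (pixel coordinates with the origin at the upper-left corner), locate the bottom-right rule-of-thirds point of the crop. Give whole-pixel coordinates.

1215/903 > 9/21, so the 9:21 crop keeps the full height 903 and trims width to 903 × 9/21 = 387.00 px.
Left offset = (1215 − 387.00)/2 = 414.00 px; top offset = 0.
Bottom-right is two-thirds across and two-thirds down within the crop:
x = 414.00 + 2 × 387.00/3 ≈ 672; y = 0.00 + 2 × 903.00/3 ≈ 602.

x = 672 px, y = 602 px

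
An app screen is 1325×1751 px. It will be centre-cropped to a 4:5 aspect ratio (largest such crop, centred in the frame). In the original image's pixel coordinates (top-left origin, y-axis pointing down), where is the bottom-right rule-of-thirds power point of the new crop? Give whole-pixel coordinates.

x = 883 px, y = 1152 px

1325/1751 < 4/5, so the 4:5 crop keeps the full width 1325 and trims height to 1325 × 5/4 = 1656.25 px.
Top offset = (1751 − 1656.25)/2 = 47.38 px; left offset = 0.
Bottom-right is two-thirds across and two-thirds down within the crop:
x = 0.00 + 2 × 1325.00/3 ≈ 883; y = 47.38 + 2 × 1656.25/3 ≈ 1152.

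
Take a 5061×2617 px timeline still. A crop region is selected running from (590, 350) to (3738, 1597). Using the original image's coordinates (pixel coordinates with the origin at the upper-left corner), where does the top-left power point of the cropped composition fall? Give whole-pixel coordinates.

(1639, 766)

Crop width = 3738 − 590 = 3148 px; one third is 1049.33 px.
Crop height = 1597 − 350 = 1247 px; one third is 415.67 px.
The top-left point is one-third across and one-third down within the crop:
x = 590 + 1 × 1049.33 ≈ 1639; y = 350 + 1 × 415.67 ≈ 766.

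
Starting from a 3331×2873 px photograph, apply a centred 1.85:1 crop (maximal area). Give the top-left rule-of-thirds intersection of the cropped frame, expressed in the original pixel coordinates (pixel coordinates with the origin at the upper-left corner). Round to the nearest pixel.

(1110, 1136)

3331/2873 < 1.85/1, so the 1.85:1 crop keeps the full width 3331 and trims height to 3331 × 1/1.85 = 1800.54 px.
Top offset = (2873 − 1800.54)/2 = 536.23 px; left offset = 0.
Top-left is one-third across and one-third down within the crop:
x = 0.00 + 1 × 3331.00/3 ≈ 1110; y = 536.23 + 1 × 1800.54/3 ≈ 1136.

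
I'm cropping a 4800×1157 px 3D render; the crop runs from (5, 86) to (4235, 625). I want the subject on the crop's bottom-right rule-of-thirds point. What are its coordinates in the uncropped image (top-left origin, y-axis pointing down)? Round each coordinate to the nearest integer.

x = 2825 px, y = 445 px

Crop width = 4235 − 5 = 4230 px; one third is 1410.00 px.
Crop height = 625 − 86 = 539 px; one third is 179.67 px.
The bottom-right point is two-thirds across and two-thirds down within the crop:
x = 5 + 2 × 1410.00 ≈ 2825; y = 86 + 2 × 179.67 ≈ 445.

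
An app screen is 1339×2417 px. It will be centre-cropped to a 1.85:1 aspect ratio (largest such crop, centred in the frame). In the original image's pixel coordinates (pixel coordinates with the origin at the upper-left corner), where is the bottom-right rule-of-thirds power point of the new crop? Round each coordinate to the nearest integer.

1339/2417 < 1.85/1, so the 1.85:1 crop keeps the full width 1339 and trims height to 1339 × 1/1.85 = 723.78 px.
Top offset = (2417 − 723.78)/2 = 846.61 px; left offset = 0.
Bottom-right is two-thirds across and two-thirds down within the crop:
x = 0.00 + 2 × 1339.00/3 ≈ 893; y = 846.61 + 2 × 723.78/3 ≈ 1329.

(893, 1329)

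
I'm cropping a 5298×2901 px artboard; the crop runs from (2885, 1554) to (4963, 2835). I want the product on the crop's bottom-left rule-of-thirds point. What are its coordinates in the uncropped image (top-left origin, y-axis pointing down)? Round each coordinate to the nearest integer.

Crop width = 4963 − 2885 = 2078 px; one third is 692.67 px.
Crop height = 2835 − 1554 = 1281 px; one third is 427.00 px.
The bottom-left point is one-third across and two-thirds down within the crop:
x = 2885 + 1 × 692.67 ≈ 3578; y = 1554 + 2 × 427.00 ≈ 2408.

x = 3578 px, y = 2408 px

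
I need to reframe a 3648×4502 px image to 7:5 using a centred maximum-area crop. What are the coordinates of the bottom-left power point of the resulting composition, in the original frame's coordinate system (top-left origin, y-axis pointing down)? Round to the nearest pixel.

(1216, 2685)

3648/4502 < 7/5, so the 7:5 crop keeps the full width 3648 and trims height to 3648 × 5/7 = 2605.71 px.
Top offset = (4502 − 2605.71)/2 = 948.14 px; left offset = 0.
Bottom-left is one-third across and two-thirds down within the crop:
x = 0.00 + 1 × 3648.00/3 ≈ 1216; y = 948.14 + 2 × 2605.71/3 ≈ 2685.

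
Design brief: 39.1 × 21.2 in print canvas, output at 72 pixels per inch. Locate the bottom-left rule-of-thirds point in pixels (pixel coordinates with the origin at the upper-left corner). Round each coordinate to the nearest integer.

In pixels the canvas is 39.1 × 72 = 2815.2 wide and 21.2 × 72 = 1526.4 tall.
The bottom-left point is one-third across and two-thirds down:
x = 1 × 2815.2/3 ≈ 938; y = 2 × 1526.4/3 ≈ 1018.

(938, 1018)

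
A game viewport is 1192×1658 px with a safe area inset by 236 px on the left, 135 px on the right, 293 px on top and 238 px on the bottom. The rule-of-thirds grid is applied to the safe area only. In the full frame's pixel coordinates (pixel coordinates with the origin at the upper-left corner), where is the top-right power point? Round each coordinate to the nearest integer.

(783, 669)

Content width = 1192 − 236 − 135 = 821 px; content height = 1658 − 293 − 238 = 1127 px.
Top-right is two-thirds across and one-third down within the safe area.
x = 236 + 2 × 821/3 = 236 + 547.33 ≈ 783
y = 293 + 1 × 1127/3 = 293 + 375.67 ≈ 669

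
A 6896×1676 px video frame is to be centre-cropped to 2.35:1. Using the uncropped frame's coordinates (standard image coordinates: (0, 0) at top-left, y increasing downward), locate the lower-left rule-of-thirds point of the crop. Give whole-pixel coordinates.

6896/1676 > 2.35/1, so the 2.35:1 crop keeps the full height 1676 and trims width to 1676 × 2.35/1 = 3938.60 px.
Left offset = (6896 − 3938.60)/2 = 1478.70 px; top offset = 0.
Lower-left is one-third across and two-thirds down within the crop:
x = 1478.70 + 1 × 3938.60/3 ≈ 2792; y = 0.00 + 2 × 1676.00/3 ≈ 1117.

x = 2792 px, y = 1117 px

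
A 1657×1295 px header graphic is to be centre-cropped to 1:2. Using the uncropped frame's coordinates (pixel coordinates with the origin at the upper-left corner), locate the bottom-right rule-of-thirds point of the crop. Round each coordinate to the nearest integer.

1657/1295 > 1/2, so the 1:2 crop keeps the full height 1295 and trims width to 1295 × 1/2 = 647.50 px.
Left offset = (1657 − 647.50)/2 = 504.75 px; top offset = 0.
Bottom-right is two-thirds across and two-thirds down within the crop:
x = 504.75 + 2 × 647.50/3 ≈ 936; y = 0.00 + 2 × 1295.00/3 ≈ 863.

(936, 863)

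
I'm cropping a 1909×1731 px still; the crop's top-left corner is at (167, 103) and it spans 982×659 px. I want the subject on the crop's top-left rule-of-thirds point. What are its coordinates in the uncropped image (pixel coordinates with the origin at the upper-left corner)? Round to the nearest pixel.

(494, 323)

One third of the crop width 982 is 327.33 px.
One third of the crop height 659 is 219.67 px.
The top-left point is one-third across and one-third down within the crop:
x = 167 + 1 × 327.33 ≈ 494; y = 103 + 1 × 219.67 ≈ 323.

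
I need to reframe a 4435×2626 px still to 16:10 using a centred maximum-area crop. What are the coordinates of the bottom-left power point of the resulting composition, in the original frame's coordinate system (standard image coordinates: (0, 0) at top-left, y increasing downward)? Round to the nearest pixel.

(1517, 1751)

4435/2626 > 16/10, so the 16:10 crop keeps the full height 2626 and trims width to 2626 × 16/10 = 4201.60 px.
Left offset = (4435 − 4201.60)/2 = 116.70 px; top offset = 0.
Bottom-left is one-third across and two-thirds down within the crop:
x = 116.70 + 1 × 4201.60/3 ≈ 1517; y = 0.00 + 2 × 2626.00/3 ≈ 1751.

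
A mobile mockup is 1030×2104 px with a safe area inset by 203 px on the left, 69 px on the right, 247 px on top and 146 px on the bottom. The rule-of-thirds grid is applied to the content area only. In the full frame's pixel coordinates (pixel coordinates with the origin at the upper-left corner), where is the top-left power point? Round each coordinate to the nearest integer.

Content width = 1030 − 203 − 69 = 758 px; content height = 2104 − 247 − 146 = 1711 px.
Top-left is one-third across and one-third down within the content area.
x = 203 + 1 × 758/3 = 203 + 252.67 ≈ 456
y = 247 + 1 × 1711/3 = 247 + 570.33 ≈ 817

x = 456 px, y = 817 px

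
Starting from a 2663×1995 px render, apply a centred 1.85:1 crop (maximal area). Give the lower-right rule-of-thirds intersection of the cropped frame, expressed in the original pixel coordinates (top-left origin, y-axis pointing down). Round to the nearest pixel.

2663/1995 < 1.85/1, so the 1.85:1 crop keeps the full width 2663 and trims height to 2663 × 1/1.85 = 1439.46 px.
Top offset = (1995 − 1439.46)/2 = 277.77 px; left offset = 0.
Lower-right is two-thirds across and two-thirds down within the crop:
x = 0.00 + 2 × 2663.00/3 ≈ 1775; y = 277.77 + 2 × 1439.46/3 ≈ 1237.

x = 1775 px, y = 1237 px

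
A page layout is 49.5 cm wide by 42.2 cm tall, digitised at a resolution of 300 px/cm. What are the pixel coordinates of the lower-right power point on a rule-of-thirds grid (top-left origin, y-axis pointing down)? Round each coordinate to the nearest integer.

In pixels the canvas is 49.5 × 300 = 14850 wide and 42.2 × 300 = 12660 tall.
The lower-right point is two-thirds across and two-thirds down:
x = 2 × 14850/3 ≈ 9900; y = 2 × 12660/3 ≈ 8440.

(9900, 8440)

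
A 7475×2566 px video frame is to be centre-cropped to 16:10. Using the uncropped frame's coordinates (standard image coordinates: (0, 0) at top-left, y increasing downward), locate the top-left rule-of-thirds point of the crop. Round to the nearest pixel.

7475/2566 > 16/10, so the 16:10 crop keeps the full height 2566 and trims width to 2566 × 16/10 = 4105.60 px.
Left offset = (7475 − 4105.60)/2 = 1684.70 px; top offset = 0.
Top-left is one-third across and one-third down within the crop:
x = 1684.70 + 1 × 4105.60/3 ≈ 3053; y = 0.00 + 1 × 2566.00/3 ≈ 855.

x = 3053 px, y = 855 px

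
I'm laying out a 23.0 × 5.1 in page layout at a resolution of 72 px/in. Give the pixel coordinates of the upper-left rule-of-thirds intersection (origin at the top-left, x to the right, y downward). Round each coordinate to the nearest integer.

In pixels the canvas is 23.0 × 72 = 1656 wide and 5.1 × 72 = 367.2 tall.
The upper-left point is one-third across and one-third down:
x = 1 × 1656/3 ≈ 552; y = 1 × 367.2/3 ≈ 122.

(552, 122)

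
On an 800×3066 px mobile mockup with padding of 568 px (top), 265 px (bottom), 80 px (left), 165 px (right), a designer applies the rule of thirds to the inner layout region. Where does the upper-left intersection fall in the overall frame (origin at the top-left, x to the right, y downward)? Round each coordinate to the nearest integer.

(265, 1312)

Content width = 800 − 80 − 165 = 555 px; content height = 3066 − 568 − 265 = 2233 px.
Upper-left is one-third across and one-third down within the inner layout region.
x = 80 + 1 × 555/3 = 80 + 185.00 ≈ 265
y = 568 + 1 × 2233/3 = 568 + 744.33 ≈ 1312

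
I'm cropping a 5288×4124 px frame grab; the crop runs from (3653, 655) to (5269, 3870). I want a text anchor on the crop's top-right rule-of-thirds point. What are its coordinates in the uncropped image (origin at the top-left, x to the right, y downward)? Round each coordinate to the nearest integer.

Crop width = 5269 − 3653 = 1616 px; one third is 538.67 px.
Crop height = 3870 − 655 = 3215 px; one third is 1071.67 px.
The top-right point is two-thirds across and one-third down within the crop:
x = 3653 + 2 × 538.67 ≈ 4730; y = 655 + 1 × 1071.67 ≈ 1727.

(4730, 1727)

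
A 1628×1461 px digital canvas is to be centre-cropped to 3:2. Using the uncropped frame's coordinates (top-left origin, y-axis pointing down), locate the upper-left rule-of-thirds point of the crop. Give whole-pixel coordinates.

(543, 550)

1628/1461 < 3/2, so the 3:2 crop keeps the full width 1628 and trims height to 1628 × 2/3 = 1085.33 px.
Top offset = (1461 − 1085.33)/2 = 187.83 px; left offset = 0.
Upper-left is one-third across and one-third down within the crop:
x = 0.00 + 1 × 1628.00/3 ≈ 543; y = 187.83 + 1 × 1085.33/3 ≈ 550.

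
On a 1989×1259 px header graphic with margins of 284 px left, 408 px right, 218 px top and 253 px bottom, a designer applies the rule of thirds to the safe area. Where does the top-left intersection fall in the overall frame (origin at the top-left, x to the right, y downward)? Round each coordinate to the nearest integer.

x = 716 px, y = 481 px

Content width = 1989 − 284 − 408 = 1297 px; content height = 1259 − 218 − 253 = 788 px.
Top-left is one-third across and one-third down within the safe area.
x = 284 + 1 × 1297/3 = 284 + 432.33 ≈ 716
y = 218 + 1 × 788/3 = 218 + 262.67 ≈ 481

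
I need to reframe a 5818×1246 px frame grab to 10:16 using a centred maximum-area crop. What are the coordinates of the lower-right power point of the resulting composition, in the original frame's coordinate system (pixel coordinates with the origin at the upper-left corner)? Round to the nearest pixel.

5818/1246 > 10/16, so the 10:16 crop keeps the full height 1246 and trims width to 1246 × 10/16 = 778.75 px.
Left offset = (5818 − 778.75)/2 = 2519.62 px; top offset = 0.
Lower-right is two-thirds across and two-thirds down within the crop:
x = 2519.62 + 2 × 778.75/3 ≈ 3039; y = 0.00 + 2 × 1246.00/3 ≈ 831.

(3039, 831)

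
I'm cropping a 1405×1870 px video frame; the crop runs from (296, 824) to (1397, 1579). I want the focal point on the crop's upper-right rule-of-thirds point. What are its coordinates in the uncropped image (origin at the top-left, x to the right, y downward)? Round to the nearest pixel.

x = 1030 px, y = 1076 px

Crop width = 1397 − 296 = 1101 px; one third is 367.00 px.
Crop height = 1579 − 824 = 755 px; one third is 251.67 px.
The upper-right point is two-thirds across and one-third down within the crop:
x = 296 + 2 × 367.00 ≈ 1030; y = 824 + 1 × 251.67 ≈ 1076.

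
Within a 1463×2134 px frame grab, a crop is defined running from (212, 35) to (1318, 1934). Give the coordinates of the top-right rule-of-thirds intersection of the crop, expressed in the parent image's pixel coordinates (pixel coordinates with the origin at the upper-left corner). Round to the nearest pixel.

(949, 668)

Crop width = 1318 − 212 = 1106 px; one third is 368.67 px.
Crop height = 1934 − 35 = 1899 px; one third is 633.00 px.
The top-right point is two-thirds across and one-third down within the crop:
x = 212 + 2 × 368.67 ≈ 949; y = 35 + 1 × 633.00 ≈ 668.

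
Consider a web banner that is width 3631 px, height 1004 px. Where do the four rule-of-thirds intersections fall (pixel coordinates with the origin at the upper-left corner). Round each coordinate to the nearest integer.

One third of 3631 is 1210.33; one third of 1004 is 334.67.
Vertical third lines at x = 1210 and x = 2421; horizontal third lines at y = 335 and y = 669.

(1210, 335), (2421, 335), (1210, 669), (2421, 669)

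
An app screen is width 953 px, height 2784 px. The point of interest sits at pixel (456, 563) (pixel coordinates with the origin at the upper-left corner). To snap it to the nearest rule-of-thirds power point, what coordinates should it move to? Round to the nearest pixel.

x = 318 px, y = 928 px

Third lines: x ∈ {318, 635}, y ∈ {928, 1856}.
456 is closer to x = 318; 563 is closer to y = 928.
So the nearest intersection is the upper-left power point.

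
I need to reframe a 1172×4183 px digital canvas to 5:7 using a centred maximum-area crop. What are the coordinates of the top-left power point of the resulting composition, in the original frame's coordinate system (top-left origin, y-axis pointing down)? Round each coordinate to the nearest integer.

1172/4183 < 5/7, so the 5:7 crop keeps the full width 1172 and trims height to 1172 × 7/5 = 1640.80 px.
Top offset = (4183 − 1640.80)/2 = 1271.10 px; left offset = 0.
Top-left is one-third across and one-third down within the crop:
x = 0.00 + 1 × 1172.00/3 ≈ 391; y = 1271.10 + 1 × 1640.80/3 ≈ 1818.

x = 391 px, y = 1818 px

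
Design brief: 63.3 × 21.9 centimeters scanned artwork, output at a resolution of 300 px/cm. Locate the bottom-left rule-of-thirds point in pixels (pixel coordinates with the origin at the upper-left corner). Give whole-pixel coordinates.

In pixels the canvas is 63.3 × 300 = 18990 wide and 21.9 × 300 = 6570 tall.
The bottom-left point is one-third across and two-thirds down:
x = 1 × 18990/3 ≈ 6330; y = 2 × 6570/3 ≈ 4380.

(6330, 4380)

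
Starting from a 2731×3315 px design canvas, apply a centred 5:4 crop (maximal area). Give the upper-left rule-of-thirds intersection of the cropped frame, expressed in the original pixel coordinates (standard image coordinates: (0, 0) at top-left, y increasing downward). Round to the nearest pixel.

2731/3315 < 5/4, so the 5:4 crop keeps the full width 2731 and trims height to 2731 × 4/5 = 2184.80 px.
Top offset = (3315 − 2184.80)/2 = 565.10 px; left offset = 0.
Upper-left is one-third across and one-third down within the crop:
x = 0.00 + 1 × 2731.00/3 ≈ 910; y = 565.10 + 1 × 2184.80/3 ≈ 1293.

(910, 1293)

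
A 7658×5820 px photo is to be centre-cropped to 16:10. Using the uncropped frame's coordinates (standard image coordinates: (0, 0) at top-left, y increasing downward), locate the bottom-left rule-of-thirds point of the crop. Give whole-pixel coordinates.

x = 2553 px, y = 3708 px

7658/5820 < 16/10, so the 16:10 crop keeps the full width 7658 and trims height to 7658 × 10/16 = 4786.25 px.
Top offset = (5820 − 4786.25)/2 = 516.88 px; left offset = 0.
Bottom-left is one-third across and two-thirds down within the crop:
x = 0.00 + 1 × 7658.00/3 ≈ 2553; y = 516.88 + 2 × 4786.25/3 ≈ 3708.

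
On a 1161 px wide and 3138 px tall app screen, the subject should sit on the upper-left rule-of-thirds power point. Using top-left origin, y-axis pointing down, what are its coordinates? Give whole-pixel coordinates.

The upper-left point sits one-third of the way across and one-third of the way down.
x = 1 × 1161/3 ≈ 387; y = 1 × 3138/3 ≈ 1046.

x = 387 px, y = 1046 px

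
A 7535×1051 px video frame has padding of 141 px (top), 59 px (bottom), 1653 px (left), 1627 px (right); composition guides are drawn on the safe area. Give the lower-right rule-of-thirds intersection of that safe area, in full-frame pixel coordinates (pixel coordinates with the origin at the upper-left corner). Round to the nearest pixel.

Content width = 7535 − 1653 − 1627 = 4255 px; content height = 1051 − 141 − 59 = 851 px.
Lower-right is two-thirds across and two-thirds down within the safe area.
x = 1653 + 2 × 4255/3 = 1653 + 2836.67 ≈ 4490
y = 141 + 2 × 851/3 = 141 + 567.33 ≈ 708

x = 4490 px, y = 708 px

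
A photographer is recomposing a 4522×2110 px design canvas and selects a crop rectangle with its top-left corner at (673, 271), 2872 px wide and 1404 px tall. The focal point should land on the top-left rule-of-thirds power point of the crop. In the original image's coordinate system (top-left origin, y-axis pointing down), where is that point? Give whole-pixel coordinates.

One third of the crop width 2872 is 957.33 px.
One third of the crop height 1404 is 468.00 px.
The top-left point is one-third across and one-third down within the crop:
x = 673 + 1 × 957.33 ≈ 1630; y = 271 + 1 × 468.00 ≈ 739.

(1630, 739)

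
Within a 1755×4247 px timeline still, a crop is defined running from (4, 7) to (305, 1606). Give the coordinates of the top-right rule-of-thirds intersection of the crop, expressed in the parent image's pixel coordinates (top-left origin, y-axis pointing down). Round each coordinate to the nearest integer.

Crop width = 305 − 4 = 301 px; one third is 100.33 px.
Crop height = 1606 − 7 = 1599 px; one third is 533.00 px.
The top-right point is two-thirds across and one-third down within the crop:
x = 4 + 2 × 100.33 ≈ 205; y = 7 + 1 × 533.00 ≈ 540.

(205, 540)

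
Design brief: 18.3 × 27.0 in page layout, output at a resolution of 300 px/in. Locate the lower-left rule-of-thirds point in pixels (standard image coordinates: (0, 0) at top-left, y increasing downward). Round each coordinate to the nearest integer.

x = 1830 px, y = 5400 px

In pixels the canvas is 18.3 × 300 = 5490 wide and 27.0 × 300 = 8100 tall.
The lower-left point is one-third across and two-thirds down:
x = 1 × 5490/3 ≈ 1830; y = 2 × 8100/3 ≈ 5400.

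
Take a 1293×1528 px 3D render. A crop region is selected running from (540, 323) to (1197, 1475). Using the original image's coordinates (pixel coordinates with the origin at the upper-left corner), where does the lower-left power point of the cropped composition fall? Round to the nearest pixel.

Crop width = 1197 − 540 = 657 px; one third is 219.00 px.
Crop height = 1475 − 323 = 1152 px; one third is 384.00 px.
The lower-left point is one-third across and two-thirds down within the crop:
x = 540 + 1 × 219.00 ≈ 759; y = 323 + 2 × 384.00 ≈ 1091.

x = 759 px, y = 1091 px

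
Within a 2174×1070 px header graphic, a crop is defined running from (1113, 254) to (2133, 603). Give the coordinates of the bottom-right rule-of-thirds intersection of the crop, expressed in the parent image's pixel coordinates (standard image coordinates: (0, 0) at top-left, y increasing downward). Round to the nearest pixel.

Crop width = 2133 − 1113 = 1020 px; one third is 340.00 px.
Crop height = 603 − 254 = 349 px; one third is 116.33 px.
The bottom-right point is two-thirds across and two-thirds down within the crop:
x = 1113 + 2 × 340.00 ≈ 1793; y = 254 + 2 × 116.33 ≈ 487.

(1793, 487)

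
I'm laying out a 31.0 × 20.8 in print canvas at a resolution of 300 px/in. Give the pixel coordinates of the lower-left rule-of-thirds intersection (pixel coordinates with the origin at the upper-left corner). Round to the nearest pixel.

x = 3100 px, y = 4160 px

In pixels the canvas is 31.0 × 300 = 9300 wide and 20.8 × 300 = 6240 tall.
The lower-left point is one-third across and two-thirds down:
x = 1 × 9300/3 ≈ 3100; y = 2 × 6240/3 ≈ 4160.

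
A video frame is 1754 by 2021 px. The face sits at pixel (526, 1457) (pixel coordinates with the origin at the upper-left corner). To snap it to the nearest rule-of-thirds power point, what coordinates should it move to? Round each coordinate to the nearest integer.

Third lines: x ∈ {585, 1169}, y ∈ {674, 1347}.
526 is closer to x = 585; 1457 is closer to y = 1347.
So the nearest intersection is the lower-left power point.

(585, 1347)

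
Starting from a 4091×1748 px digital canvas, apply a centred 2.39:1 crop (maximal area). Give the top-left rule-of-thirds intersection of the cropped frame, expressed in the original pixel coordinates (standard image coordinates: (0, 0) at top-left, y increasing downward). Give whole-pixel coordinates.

x = 1364 px, y = 589 px

4091/1748 < 2.39/1, so the 2.39:1 crop keeps the full width 4091 and trims height to 4091 × 1/2.39 = 1711.72 px.
Top offset = (1748 − 1711.72)/2 = 18.14 px; left offset = 0.
Top-left is one-third across and one-third down within the crop:
x = 0.00 + 1 × 4091.00/3 ≈ 1364; y = 18.14 + 1 × 1711.72/3 ≈ 589.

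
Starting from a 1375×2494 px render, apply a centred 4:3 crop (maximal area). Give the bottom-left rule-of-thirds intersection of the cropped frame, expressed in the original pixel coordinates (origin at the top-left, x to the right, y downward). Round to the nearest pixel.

x = 458 px, y = 1419 px

1375/2494 < 4/3, so the 4:3 crop keeps the full width 1375 and trims height to 1375 × 3/4 = 1031.25 px.
Top offset = (2494 − 1031.25)/2 = 731.38 px; left offset = 0.
Bottom-left is one-third across and two-thirds down within the crop:
x = 0.00 + 1 × 1375.00/3 ≈ 458; y = 731.38 + 2 × 1031.25/3 ≈ 1419.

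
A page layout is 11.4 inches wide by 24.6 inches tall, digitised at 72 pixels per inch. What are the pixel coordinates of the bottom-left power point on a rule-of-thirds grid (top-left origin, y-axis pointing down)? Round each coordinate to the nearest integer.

(274, 1181)

In pixels the canvas is 11.4 × 72 = 820.8 wide and 24.6 × 72 = 1771.2 tall.
The bottom-left point is one-third across and two-thirds down:
x = 1 × 820.8/3 ≈ 274; y = 2 × 1771.2/3 ≈ 1181.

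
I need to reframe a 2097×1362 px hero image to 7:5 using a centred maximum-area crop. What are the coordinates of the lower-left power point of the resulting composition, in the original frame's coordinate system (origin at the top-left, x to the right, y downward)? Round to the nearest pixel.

(731, 908)

2097/1362 > 7/5, so the 7:5 crop keeps the full height 1362 and trims width to 1362 × 7/5 = 1906.80 px.
Left offset = (2097 − 1906.80)/2 = 95.10 px; top offset = 0.
Lower-left is one-third across and two-thirds down within the crop:
x = 95.10 + 1 × 1906.80/3 ≈ 731; y = 0.00 + 2 × 1362.00/3 ≈ 908.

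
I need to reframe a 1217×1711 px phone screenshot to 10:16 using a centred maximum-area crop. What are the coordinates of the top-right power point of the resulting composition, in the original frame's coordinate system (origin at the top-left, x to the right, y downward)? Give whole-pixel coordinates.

x = 787 px, y = 570 px

1217/1711 > 10/16, so the 10:16 crop keeps the full height 1711 and trims width to 1711 × 10/16 = 1069.38 px.
Left offset = (1217 − 1069.38)/2 = 73.81 px; top offset = 0.
Top-right is two-thirds across and one-third down within the crop:
x = 73.81 + 2 × 1069.38/3 ≈ 787; y = 0.00 + 1 × 1711.00/3 ≈ 570.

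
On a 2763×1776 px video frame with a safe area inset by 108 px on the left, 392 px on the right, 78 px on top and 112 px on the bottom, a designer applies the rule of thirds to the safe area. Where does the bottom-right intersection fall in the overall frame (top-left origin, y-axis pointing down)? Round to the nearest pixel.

x = 1617 px, y = 1135 px

Content width = 2763 − 108 − 392 = 2263 px; content height = 1776 − 78 − 112 = 1586 px.
Bottom-right is two-thirds across and two-thirds down within the safe area.
x = 108 + 2 × 2263/3 = 108 + 1508.67 ≈ 1617
y = 78 + 2 × 1586/3 = 78 + 1057.33 ≈ 1135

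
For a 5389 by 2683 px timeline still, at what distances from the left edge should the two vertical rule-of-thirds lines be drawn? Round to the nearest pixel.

x = 1796 px and x = 3593 px

5389 / 3 = 1796.33, so the vertical lines sit at one and two thirds of 5389.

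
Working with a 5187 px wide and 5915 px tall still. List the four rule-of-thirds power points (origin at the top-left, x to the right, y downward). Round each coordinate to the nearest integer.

One third of 5187 is 1729; one third of 5915 is 1971.67.
Vertical third lines at x = 1729 and x = 3458; horizontal third lines at y = 1972 and y = 3943.

(1729, 1972), (3458, 1972), (1729, 3943), (3458, 3943)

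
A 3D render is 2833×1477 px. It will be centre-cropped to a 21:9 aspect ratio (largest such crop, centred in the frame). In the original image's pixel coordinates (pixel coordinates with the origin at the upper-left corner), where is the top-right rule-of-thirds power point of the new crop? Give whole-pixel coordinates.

2833/1477 < 21/9, so the 21:9 crop keeps the full width 2833 and trims height to 2833 × 9/21 = 1214.14 px.
Top offset = (1477 − 1214.14)/2 = 131.43 px; left offset = 0.
Top-right is two-thirds across and one-third down within the crop:
x = 0.00 + 2 × 2833.00/3 ≈ 1889; y = 131.43 + 1 × 1214.14/3 ≈ 536.

(1889, 536)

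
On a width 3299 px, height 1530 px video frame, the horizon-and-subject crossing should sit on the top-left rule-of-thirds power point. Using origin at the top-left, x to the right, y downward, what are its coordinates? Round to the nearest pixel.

The top-left point sits one-third of the way across and one-third of the way down.
x = 1 × 3299/3 ≈ 1100; y = 1 × 1530/3 ≈ 510.

(1100, 510)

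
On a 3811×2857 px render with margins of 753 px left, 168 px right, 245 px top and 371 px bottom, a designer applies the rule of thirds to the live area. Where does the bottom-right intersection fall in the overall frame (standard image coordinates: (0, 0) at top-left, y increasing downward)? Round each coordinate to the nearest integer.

x = 2680 px, y = 1739 px

Content width = 3811 − 753 − 168 = 2890 px; content height = 2857 − 245 − 371 = 2241 px.
Bottom-right is two-thirds across and two-thirds down within the live area.
x = 753 + 2 × 2890/3 = 753 + 1926.67 ≈ 2680
y = 245 + 2 × 2241/3 = 245 + 1494.00 ≈ 1739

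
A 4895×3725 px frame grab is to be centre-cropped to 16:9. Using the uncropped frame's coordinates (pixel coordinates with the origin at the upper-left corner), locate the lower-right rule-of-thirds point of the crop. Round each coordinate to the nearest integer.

(3263, 2321)

4895/3725 < 16/9, so the 16:9 crop keeps the full width 4895 and trims height to 4895 × 9/16 = 2753.44 px.
Top offset = (3725 − 2753.44)/2 = 485.78 px; left offset = 0.
Lower-right is two-thirds across and two-thirds down within the crop:
x = 0.00 + 2 × 4895.00/3 ≈ 3263; y = 485.78 + 2 × 2753.44/3 ≈ 2321.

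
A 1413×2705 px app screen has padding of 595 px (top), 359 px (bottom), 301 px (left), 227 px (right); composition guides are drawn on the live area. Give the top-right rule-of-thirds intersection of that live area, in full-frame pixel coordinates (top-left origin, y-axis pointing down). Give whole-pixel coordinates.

x = 891 px, y = 1179 px

Content width = 1413 − 301 − 227 = 885 px; content height = 2705 − 595 − 359 = 1751 px.
Top-right is two-thirds across and one-third down within the live area.
x = 301 + 2 × 885/3 = 301 + 590.00 ≈ 891
y = 595 + 1 × 1751/3 = 595 + 583.67 ≈ 1179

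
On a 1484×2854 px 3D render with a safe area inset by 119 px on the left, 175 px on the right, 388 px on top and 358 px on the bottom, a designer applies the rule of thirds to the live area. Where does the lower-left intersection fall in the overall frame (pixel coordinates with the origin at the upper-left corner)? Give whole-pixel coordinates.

(516, 1793)

Content width = 1484 − 119 − 175 = 1190 px; content height = 2854 − 388 − 358 = 2108 px.
Lower-left is one-third across and two-thirds down within the live area.
x = 119 + 1 × 1190/3 = 119 + 396.67 ≈ 516
y = 388 + 2 × 2108/3 = 388 + 1405.33 ≈ 1793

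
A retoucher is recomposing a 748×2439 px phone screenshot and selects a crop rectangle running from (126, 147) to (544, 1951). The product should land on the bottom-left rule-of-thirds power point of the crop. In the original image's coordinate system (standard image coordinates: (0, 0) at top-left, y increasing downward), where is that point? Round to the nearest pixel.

x = 265 px, y = 1350 px

Crop width = 544 − 126 = 418 px; one third is 139.33 px.
Crop height = 1951 − 147 = 1804 px; one third is 601.33 px.
The bottom-left point is one-third across and two-thirds down within the crop:
x = 126 + 1 × 139.33 ≈ 265; y = 147 + 2 × 601.33 ≈ 1350.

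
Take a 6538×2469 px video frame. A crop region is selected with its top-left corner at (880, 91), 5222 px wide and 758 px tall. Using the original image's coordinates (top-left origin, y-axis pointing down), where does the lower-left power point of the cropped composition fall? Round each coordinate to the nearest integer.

(2621, 596)

One third of the crop width 5222 is 1740.67 px.
One third of the crop height 758 is 252.67 px.
The lower-left point is one-third across and two-thirds down within the crop:
x = 880 + 1 × 1740.67 ≈ 2621; y = 91 + 2 × 252.67 ≈ 596.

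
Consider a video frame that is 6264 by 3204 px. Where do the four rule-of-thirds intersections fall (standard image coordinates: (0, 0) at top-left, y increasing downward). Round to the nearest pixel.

(2088, 1068), (4176, 1068), (2088, 2136), (4176, 2136)

One third of 6264 is 2088; one third of 3204 is 1068.
Vertical third lines at x = 2088 and x = 4176; horizontal third lines at y = 1068 and y = 2136.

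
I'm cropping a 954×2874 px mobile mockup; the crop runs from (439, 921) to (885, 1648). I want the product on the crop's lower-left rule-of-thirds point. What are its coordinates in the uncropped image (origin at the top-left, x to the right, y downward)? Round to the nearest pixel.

x = 588 px, y = 1406 px

Crop width = 885 − 439 = 446 px; one third is 148.67 px.
Crop height = 1648 − 921 = 727 px; one third is 242.33 px.
The lower-left point is one-third across and two-thirds down within the crop:
x = 439 + 1 × 148.67 ≈ 588; y = 921 + 2 × 242.33 ≈ 1406.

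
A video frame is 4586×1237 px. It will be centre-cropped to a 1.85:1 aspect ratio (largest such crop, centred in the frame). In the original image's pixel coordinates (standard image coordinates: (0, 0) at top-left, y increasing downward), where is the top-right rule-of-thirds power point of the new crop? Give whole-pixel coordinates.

x = 2674 px, y = 412 px

4586/1237 > 1.85/1, so the 1.85:1 crop keeps the full height 1237 and trims width to 1237 × 1.85/1 = 2288.45 px.
Left offset = (4586 − 2288.45)/2 = 1148.77 px; top offset = 0.
Top-right is two-thirds across and one-third down within the crop:
x = 1148.77 + 2 × 2288.45/3 ≈ 2674; y = 0.00 + 1 × 1237.00/3 ≈ 412.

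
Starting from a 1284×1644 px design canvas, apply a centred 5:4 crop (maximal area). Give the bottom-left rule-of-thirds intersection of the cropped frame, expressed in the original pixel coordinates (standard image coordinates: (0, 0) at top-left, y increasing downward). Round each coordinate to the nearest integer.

x = 428 px, y = 993 px

1284/1644 < 5/4, so the 5:4 crop keeps the full width 1284 and trims height to 1284 × 4/5 = 1027.20 px.
Top offset = (1644 − 1027.20)/2 = 308.40 px; left offset = 0.
Bottom-left is one-third across and two-thirds down within the crop:
x = 0.00 + 1 × 1284.00/3 ≈ 428; y = 308.40 + 2 × 1027.20/3 ≈ 993.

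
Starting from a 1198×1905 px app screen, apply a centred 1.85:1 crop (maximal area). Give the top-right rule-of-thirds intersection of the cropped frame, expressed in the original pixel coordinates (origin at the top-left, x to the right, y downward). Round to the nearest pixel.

x = 799 px, y = 845 px

1198/1905 < 1.85/1, so the 1.85:1 crop keeps the full width 1198 and trims height to 1198 × 1/1.85 = 647.57 px.
Top offset = (1905 − 647.57)/2 = 628.72 px; left offset = 0.
Top-right is two-thirds across and one-third down within the crop:
x = 0.00 + 2 × 1198.00/3 ≈ 799; y = 628.72 + 1 × 647.57/3 ≈ 845.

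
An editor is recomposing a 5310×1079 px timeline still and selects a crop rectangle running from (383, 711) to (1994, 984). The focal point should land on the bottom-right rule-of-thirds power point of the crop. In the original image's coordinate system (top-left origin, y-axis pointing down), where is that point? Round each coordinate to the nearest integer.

(1457, 893)

Crop width = 1994 − 383 = 1611 px; one third is 537.00 px.
Crop height = 984 − 711 = 273 px; one third is 91.00 px.
The bottom-right point is two-thirds across and two-thirds down within the crop:
x = 383 + 2 × 537.00 ≈ 1457; y = 711 + 2 × 91.00 ≈ 893.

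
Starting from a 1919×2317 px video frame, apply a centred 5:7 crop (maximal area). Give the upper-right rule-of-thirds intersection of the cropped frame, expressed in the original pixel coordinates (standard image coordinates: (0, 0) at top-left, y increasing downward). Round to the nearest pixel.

(1235, 772)

1919/2317 > 5/7, so the 5:7 crop keeps the full height 2317 and trims width to 2317 × 5/7 = 1655.00 px.
Left offset = (1919 − 1655.00)/2 = 132.00 px; top offset = 0.
Upper-right is two-thirds across and one-third down within the crop:
x = 132.00 + 2 × 1655.00/3 ≈ 1235; y = 0.00 + 1 × 2317.00/3 ≈ 772.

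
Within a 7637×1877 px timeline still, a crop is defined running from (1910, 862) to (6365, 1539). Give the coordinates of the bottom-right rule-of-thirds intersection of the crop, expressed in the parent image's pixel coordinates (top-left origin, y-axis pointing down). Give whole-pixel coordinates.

Crop width = 6365 − 1910 = 4455 px; one third is 1485.00 px.
Crop height = 1539 − 862 = 677 px; one third is 225.67 px.
The bottom-right point is two-thirds across and two-thirds down within the crop:
x = 1910 + 2 × 1485.00 ≈ 4880; y = 862 + 2 × 225.67 ≈ 1313.

(4880, 1313)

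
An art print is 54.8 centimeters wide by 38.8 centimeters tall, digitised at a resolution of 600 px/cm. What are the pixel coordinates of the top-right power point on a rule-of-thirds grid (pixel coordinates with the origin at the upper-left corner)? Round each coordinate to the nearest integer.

x = 21920 px, y = 7760 px

In pixels the canvas is 54.8 × 600 = 32880 wide and 38.8 × 600 = 23280 tall.
The top-right point is two-thirds across and one-third down:
x = 2 × 32880/3 ≈ 21920; y = 1 × 23280/3 ≈ 7760.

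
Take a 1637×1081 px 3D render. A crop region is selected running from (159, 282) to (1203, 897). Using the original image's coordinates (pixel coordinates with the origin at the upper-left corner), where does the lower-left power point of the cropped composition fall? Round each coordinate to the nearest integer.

Crop width = 1203 − 159 = 1044 px; one third is 348.00 px.
Crop height = 897 − 282 = 615 px; one third is 205.00 px.
The lower-left point is one-third across and two-thirds down within the crop:
x = 159 + 1 × 348.00 ≈ 507; y = 282 + 2 × 205.00 ≈ 692.

x = 507 px, y = 692 px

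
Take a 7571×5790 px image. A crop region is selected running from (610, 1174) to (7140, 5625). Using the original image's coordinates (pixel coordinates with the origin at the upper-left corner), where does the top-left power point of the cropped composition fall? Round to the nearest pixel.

Crop width = 7140 − 610 = 6530 px; one third is 2176.67 px.
Crop height = 5625 − 1174 = 4451 px; one third is 1483.67 px.
The top-left point is one-third across and one-third down within the crop:
x = 610 + 1 × 2176.67 ≈ 2787; y = 1174 + 1 × 1483.67 ≈ 2658.

x = 2787 px, y = 2658 px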